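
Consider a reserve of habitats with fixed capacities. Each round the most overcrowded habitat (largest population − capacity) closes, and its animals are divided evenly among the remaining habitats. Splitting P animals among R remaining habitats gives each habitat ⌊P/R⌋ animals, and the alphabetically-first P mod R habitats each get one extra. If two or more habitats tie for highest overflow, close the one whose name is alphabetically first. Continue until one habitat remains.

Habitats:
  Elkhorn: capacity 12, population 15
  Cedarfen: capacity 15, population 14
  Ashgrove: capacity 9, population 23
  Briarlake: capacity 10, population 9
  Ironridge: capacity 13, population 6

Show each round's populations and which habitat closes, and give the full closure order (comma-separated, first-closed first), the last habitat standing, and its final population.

Closure order: Ashgrove, Elkhorn, Briarlake, Cedarfen
Last habitat: Ironridge with 67 animals

Round 1: Ashgrove=23 Briarlake=9 Cedarfen=14 Elkhorn=15 Ironridge=6 → close Ashgrove (overflow 14)
  23÷4 = 5 each, +1 to first 3
Round 2: Briarlake=15 Cedarfen=20 Elkhorn=21 Ironridge=11 → close Elkhorn (overflow 9)
  21÷3 = 7 each, +1 to first 0
Round 3: Briarlake=22 Cedarfen=27 Ironridge=18 → close Briarlake (overflow 12)
  22÷2 = 11 each, +1 to first 0
Round 4: Cedarfen=38 Ironridge=29 → close Cedarfen (overflow 23)
  38÷1 = 38 each, +1 to first 0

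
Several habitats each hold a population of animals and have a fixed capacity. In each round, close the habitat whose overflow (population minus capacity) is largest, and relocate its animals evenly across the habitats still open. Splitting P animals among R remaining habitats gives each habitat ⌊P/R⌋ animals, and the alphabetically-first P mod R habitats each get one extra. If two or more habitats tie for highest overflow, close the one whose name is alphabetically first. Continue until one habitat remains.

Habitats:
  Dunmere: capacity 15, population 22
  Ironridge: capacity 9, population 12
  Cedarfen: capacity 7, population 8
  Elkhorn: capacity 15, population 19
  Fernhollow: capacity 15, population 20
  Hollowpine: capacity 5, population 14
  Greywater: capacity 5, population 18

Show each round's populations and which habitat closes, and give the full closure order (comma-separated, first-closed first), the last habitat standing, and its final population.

Closure order: Greywater, Hollowpine, Dunmere, Fernhollow, Elkhorn, Cedarfen
Last habitat: Ironridge with 113 animals

Round 1: Cedarfen=8 Dunmere=22 Elkhorn=19 Fernhollow=20 Greywater=18 Hollowpine=14 Ironridge=12 → close Greywater (overflow 13)
  18÷6 = 3 each, +1 to first 0
Round 2: Cedarfen=11 Dunmere=25 Elkhorn=22 Fernhollow=23 Hollowpine=17 Ironridge=15 → close Hollowpine (overflow 12)
  17÷5 = 3 each, +1 to first 2
Round 3: Cedarfen=15 Dunmere=29 Elkhorn=25 Fernhollow=26 Ironridge=18 → close Dunmere (overflow 14)
  29÷4 = 7 each, +1 to first 1
Round 4: Cedarfen=23 Elkhorn=32 Fernhollow=33 Ironridge=25 → close Fernhollow (overflow 18)
  33÷3 = 11 each, +1 to first 0
Round 5: Cedarfen=34 Elkhorn=43 Ironridge=36 → close Elkhorn (overflow 28)
  43÷2 = 21 each, +1 to first 1
Round 6: Cedarfen=56 Ironridge=57 → close Cedarfen (overflow 49)
  56÷1 = 56 each, +1 to first 0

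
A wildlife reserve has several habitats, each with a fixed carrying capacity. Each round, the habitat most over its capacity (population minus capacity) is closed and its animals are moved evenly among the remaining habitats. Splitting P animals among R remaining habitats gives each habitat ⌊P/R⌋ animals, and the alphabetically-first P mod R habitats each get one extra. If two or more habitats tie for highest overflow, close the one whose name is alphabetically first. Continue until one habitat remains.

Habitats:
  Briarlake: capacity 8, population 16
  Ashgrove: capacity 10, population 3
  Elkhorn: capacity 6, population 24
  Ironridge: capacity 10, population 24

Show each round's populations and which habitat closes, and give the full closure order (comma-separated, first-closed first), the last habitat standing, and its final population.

Closure order: Elkhorn, Ironridge, Briarlake
Last habitat: Ashgrove with 67 animals

Round 1: Ashgrove=3 Briarlake=16 Elkhorn=24 Ironridge=24 → close Elkhorn (overflow 18)
  24÷3 = 8 each, +1 to first 0
Round 2: Ashgrove=11 Briarlake=24 Ironridge=32 → close Ironridge (overflow 22)
  32÷2 = 16 each, +1 to first 0
Round 3: Ashgrove=27 Briarlake=40 → close Briarlake (overflow 32)
  40÷1 = 40 each, +1 to first 0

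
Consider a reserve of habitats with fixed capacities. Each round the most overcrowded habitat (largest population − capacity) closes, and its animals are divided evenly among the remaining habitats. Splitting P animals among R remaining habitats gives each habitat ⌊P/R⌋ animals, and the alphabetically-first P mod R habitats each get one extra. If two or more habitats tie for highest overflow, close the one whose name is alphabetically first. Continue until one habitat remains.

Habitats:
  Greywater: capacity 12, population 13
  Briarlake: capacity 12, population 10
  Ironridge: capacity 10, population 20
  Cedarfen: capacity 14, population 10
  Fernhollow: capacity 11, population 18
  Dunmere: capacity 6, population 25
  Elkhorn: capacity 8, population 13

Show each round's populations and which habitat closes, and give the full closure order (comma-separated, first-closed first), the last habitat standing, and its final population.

Closure order: Dunmere, Ironridge, Fernhollow, Elkhorn, Briarlake, Greywater
Last habitat: Cedarfen with 109 animals

Round 1: Briarlake=10 Cedarfen=10 Dunmere=25 Elkhorn=13 Fernhollow=18 Greywater=13 Ironridge=20 → close Dunmere (overflow 19)
  25÷6 = 4 each, +1 to first 1
Round 2: Briarlake=15 Cedarfen=14 Elkhorn=17 Fernhollow=22 Greywater=17 Ironridge=24 → close Ironridge (overflow 14)
  24÷5 = 4 each, +1 to first 4
Round 3: Briarlake=20 Cedarfen=19 Elkhorn=22 Fernhollow=27 Greywater=21 → close Fernhollow (overflow 16)
  27÷4 = 6 each, +1 to first 3
Round 4: Briarlake=27 Cedarfen=26 Elkhorn=29 Greywater=27 → close Elkhorn (overflow 21)
  29÷3 = 9 each, +1 to first 2
Round 5: Briarlake=37 Cedarfen=36 Greywater=36 → close Briarlake (overflow 25)
  37÷2 = 18 each, +1 to first 1
Round 6: Cedarfen=55 Greywater=54 → close Greywater (overflow 42)
  54÷1 = 54 each, +1 to first 0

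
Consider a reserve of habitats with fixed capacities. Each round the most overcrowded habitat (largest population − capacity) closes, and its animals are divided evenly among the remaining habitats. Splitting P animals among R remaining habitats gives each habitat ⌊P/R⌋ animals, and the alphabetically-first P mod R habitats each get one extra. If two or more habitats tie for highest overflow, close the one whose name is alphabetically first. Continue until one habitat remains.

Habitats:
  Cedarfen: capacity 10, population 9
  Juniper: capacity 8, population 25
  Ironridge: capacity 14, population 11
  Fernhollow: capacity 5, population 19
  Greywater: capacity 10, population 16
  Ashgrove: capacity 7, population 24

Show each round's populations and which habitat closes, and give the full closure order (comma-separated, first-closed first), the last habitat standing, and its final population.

Round 1: Ashgrove=24 Cedarfen=9 Fernhollow=19 Greywater=16 Ironridge=11 Juniper=25 → close Ashgrove (overflow 17)
  24÷5 = 4 each, +1 to first 4
Round 2: Cedarfen=14 Fernhollow=24 Greywater=21 Ironridge=16 Juniper=29 → close Juniper (overflow 21)
  29÷4 = 7 each, +1 to first 1
Round 3: Cedarfen=22 Fernhollow=31 Greywater=28 Ironridge=23 → close Fernhollow (overflow 26)
  31÷3 = 10 each, +1 to first 1
Round 4: Cedarfen=33 Greywater=38 Ironridge=33 → close Greywater (overflow 28)
  38÷2 = 19 each, +1 to first 0
Round 5: Cedarfen=52 Ironridge=52 → close Cedarfen (overflow 42)
  52÷1 = 52 each, +1 to first 0

Closure order: Ashgrove, Juniper, Fernhollow, Greywater, Cedarfen
Last habitat: Ironridge with 104 animals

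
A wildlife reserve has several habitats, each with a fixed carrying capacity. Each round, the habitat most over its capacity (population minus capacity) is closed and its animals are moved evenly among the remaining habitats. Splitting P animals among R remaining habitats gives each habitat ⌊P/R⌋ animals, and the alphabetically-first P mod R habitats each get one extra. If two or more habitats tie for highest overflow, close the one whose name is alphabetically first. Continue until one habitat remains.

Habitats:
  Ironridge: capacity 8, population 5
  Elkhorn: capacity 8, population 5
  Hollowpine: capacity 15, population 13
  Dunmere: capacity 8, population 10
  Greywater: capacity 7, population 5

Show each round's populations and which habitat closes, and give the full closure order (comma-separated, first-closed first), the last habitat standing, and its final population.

Round 1: Dunmere=10 Elkhorn=5 Greywater=5 Hollowpine=13 Ironridge=5 → close Dunmere (overflow 2)
  10÷4 = 2 each, +1 to first 2
Round 2: Elkhorn=8 Greywater=8 Hollowpine=15 Ironridge=7 → close Greywater (overflow 1)
  8÷3 = 2 each, +1 to first 2
Round 3: Elkhorn=11 Hollowpine=18 Ironridge=9 → close Elkhorn (overflow 3)
  11÷2 = 5 each, +1 to first 1
Round 4: Hollowpine=24 Ironridge=14 → close Hollowpine (overflow 9)
  24÷1 = 24 each, +1 to first 0

Closure order: Dunmere, Greywater, Elkhorn, Hollowpine
Last habitat: Ironridge with 38 animals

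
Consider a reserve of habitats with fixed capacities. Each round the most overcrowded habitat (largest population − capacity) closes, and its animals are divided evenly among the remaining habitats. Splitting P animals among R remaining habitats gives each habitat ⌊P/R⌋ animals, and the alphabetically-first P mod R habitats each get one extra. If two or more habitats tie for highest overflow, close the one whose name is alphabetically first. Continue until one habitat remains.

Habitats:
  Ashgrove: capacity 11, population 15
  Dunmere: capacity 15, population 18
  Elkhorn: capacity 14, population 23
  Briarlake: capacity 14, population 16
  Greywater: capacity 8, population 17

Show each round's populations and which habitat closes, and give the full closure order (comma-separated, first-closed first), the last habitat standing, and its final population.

Closure order: Elkhorn, Greywater, Ashgrove, Briarlake
Last habitat: Dunmere with 89 animals

Round 1: Ashgrove=15 Briarlake=16 Dunmere=18 Elkhorn=23 Greywater=17 → close Elkhorn (overflow 9)
  23÷4 = 5 each, +1 to first 3
Round 2: Ashgrove=21 Briarlake=22 Dunmere=24 Greywater=22 → close Greywater (overflow 14)
  22÷3 = 7 each, +1 to first 1
Round 3: Ashgrove=29 Briarlake=29 Dunmere=31 → close Ashgrove (overflow 18)
  29÷2 = 14 each, +1 to first 1
Round 4: Briarlake=44 Dunmere=45 → close Briarlake (overflow 30)
  44÷1 = 44 each, +1 to first 0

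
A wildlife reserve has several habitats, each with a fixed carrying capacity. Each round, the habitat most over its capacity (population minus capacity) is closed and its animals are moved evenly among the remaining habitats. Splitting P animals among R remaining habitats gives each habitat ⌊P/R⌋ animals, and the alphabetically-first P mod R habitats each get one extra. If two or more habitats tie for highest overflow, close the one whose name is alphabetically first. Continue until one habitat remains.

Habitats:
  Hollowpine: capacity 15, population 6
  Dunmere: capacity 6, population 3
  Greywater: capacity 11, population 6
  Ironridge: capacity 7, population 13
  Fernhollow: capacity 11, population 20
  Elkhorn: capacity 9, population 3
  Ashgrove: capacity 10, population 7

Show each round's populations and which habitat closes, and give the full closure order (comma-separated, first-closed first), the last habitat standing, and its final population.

Round 1: Ashgrove=7 Dunmere=3 Elkhorn=3 Fernhollow=20 Greywater=6 Hollowpine=6 Ironridge=13 → close Fernhollow (overflow 9)
  20÷6 = 3 each, +1 to first 2
Round 2: Ashgrove=11 Dunmere=7 Elkhorn=6 Greywater=9 Hollowpine=9 Ironridge=16 → close Ironridge (overflow 9)
  16÷5 = 3 each, +1 to first 1
Round 3: Ashgrove=15 Dunmere=10 Elkhorn=9 Greywater=12 Hollowpine=12 → close Ashgrove (overflow 5)
  15÷4 = 3 each, +1 to first 3
Round 4: Dunmere=14 Elkhorn=13 Greywater=16 Hollowpine=15 → close Dunmere (overflow 8)
  14÷3 = 4 each, +1 to first 2
Round 5: Elkhorn=18 Greywater=21 Hollowpine=19 → close Greywater (overflow 10)
  21÷2 = 10 each, +1 to first 1
Round 6: Elkhorn=29 Hollowpine=29 → close Elkhorn (overflow 20)
  29÷1 = 29 each, +1 to first 0

Closure order: Fernhollow, Ironridge, Ashgrove, Dunmere, Greywater, Elkhorn
Last habitat: Hollowpine with 58 animals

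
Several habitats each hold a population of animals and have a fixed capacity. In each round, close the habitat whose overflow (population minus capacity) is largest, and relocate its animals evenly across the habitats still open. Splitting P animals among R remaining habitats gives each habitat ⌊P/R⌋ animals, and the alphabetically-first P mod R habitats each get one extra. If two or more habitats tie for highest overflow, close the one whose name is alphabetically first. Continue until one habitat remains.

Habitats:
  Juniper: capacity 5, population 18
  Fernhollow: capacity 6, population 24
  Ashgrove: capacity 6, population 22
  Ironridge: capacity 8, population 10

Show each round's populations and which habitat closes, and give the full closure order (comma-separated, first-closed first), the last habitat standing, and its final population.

Closure order: Fernhollow, Ashgrove, Juniper
Last habitat: Ironridge with 74 animals

Round 1: Ashgrove=22 Fernhollow=24 Ironridge=10 Juniper=18 → close Fernhollow (overflow 18)
  24÷3 = 8 each, +1 to first 0
Round 2: Ashgrove=30 Ironridge=18 Juniper=26 → close Ashgrove (overflow 24)
  30÷2 = 15 each, +1 to first 0
Round 3: Ironridge=33 Juniper=41 → close Juniper (overflow 36)
  41÷1 = 41 each, +1 to first 0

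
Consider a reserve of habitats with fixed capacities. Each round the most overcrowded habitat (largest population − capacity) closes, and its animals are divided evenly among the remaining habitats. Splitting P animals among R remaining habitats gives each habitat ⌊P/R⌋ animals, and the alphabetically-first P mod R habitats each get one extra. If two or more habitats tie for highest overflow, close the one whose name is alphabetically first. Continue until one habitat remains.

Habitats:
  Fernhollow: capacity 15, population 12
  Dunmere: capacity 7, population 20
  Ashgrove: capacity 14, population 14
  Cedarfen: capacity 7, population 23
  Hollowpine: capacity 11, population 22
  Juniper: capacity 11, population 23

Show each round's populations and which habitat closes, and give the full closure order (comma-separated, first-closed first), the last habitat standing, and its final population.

Round 1: Ashgrove=14 Cedarfen=23 Dunmere=20 Fernhollow=12 Hollowpine=22 Juniper=23 → close Cedarfen (overflow 16)
  23÷5 = 4 each, +1 to first 3
Round 2: Ashgrove=19 Dunmere=25 Fernhollow=17 Hollowpine=26 Juniper=27 → close Dunmere (overflow 18)
  25÷4 = 6 each, +1 to first 1
Round 3: Ashgrove=26 Fernhollow=23 Hollowpine=32 Juniper=33 → close Juniper (overflow 22)
  33÷3 = 11 each, +1 to first 0
Round 4: Ashgrove=37 Fernhollow=34 Hollowpine=43 → close Hollowpine (overflow 32)
  43÷2 = 21 each, +1 to first 1
Round 5: Ashgrove=59 Fernhollow=55 → close Ashgrove (overflow 45)
  59÷1 = 59 each, +1 to first 0

Closure order: Cedarfen, Dunmere, Juniper, Hollowpine, Ashgrove
Last habitat: Fernhollow with 114 animals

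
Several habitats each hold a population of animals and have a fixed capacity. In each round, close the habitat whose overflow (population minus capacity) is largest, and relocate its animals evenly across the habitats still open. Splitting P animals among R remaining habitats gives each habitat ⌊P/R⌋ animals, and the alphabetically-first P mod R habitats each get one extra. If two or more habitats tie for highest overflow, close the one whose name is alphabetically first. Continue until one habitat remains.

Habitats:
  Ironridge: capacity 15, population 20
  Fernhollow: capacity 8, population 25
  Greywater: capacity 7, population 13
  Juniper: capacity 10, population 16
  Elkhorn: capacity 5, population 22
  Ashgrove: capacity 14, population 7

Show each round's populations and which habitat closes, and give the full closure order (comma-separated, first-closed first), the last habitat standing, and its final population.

Round 1: Ashgrove=7 Elkhorn=22 Fernhollow=25 Greywater=13 Ironridge=20 Juniper=16 → close Elkhorn (overflow 17)
  22÷5 = 4 each, +1 to first 2
Round 2: Ashgrove=12 Fernhollow=30 Greywater=17 Ironridge=24 Juniper=20 → close Fernhollow (overflow 22)
  30÷4 = 7 each, +1 to first 2
Round 3: Ashgrove=20 Greywater=25 Ironridge=31 Juniper=27 → close Greywater (overflow 18)
  25÷3 = 8 each, +1 to first 1
Round 4: Ashgrove=29 Ironridge=39 Juniper=35 → close Juniper (overflow 25)
  35÷2 = 17 each, +1 to first 1
Round 5: Ashgrove=47 Ironridge=56 → close Ironridge (overflow 41)
  56÷1 = 56 each, +1 to first 0

Closure order: Elkhorn, Fernhollow, Greywater, Juniper, Ironridge
Last habitat: Ashgrove with 103 animals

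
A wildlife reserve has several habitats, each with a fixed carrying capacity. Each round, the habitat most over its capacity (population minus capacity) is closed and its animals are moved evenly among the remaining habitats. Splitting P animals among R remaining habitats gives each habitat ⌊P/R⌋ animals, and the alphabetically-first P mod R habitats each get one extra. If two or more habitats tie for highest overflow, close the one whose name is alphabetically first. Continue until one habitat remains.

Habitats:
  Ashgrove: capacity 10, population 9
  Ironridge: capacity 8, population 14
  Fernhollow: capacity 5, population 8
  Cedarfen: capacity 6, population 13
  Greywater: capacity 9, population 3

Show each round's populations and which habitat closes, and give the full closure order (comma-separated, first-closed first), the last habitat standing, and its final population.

Round 1: Ashgrove=9 Cedarfen=13 Fernhollow=8 Greywater=3 Ironridge=14 → close Cedarfen (overflow 7)
  13÷4 = 3 each, +1 to first 1
Round 2: Ashgrove=13 Fernhollow=11 Greywater=6 Ironridge=17 → close Ironridge (overflow 9)
  17÷3 = 5 each, +1 to first 2
Round 3: Ashgrove=19 Fernhollow=17 Greywater=11 → close Fernhollow (overflow 12)
  17÷2 = 8 each, +1 to first 1
Round 4: Ashgrove=28 Greywater=19 → close Ashgrove (overflow 18)
  28÷1 = 28 each, +1 to first 0

Closure order: Cedarfen, Ironridge, Fernhollow, Ashgrove
Last habitat: Greywater with 47 animals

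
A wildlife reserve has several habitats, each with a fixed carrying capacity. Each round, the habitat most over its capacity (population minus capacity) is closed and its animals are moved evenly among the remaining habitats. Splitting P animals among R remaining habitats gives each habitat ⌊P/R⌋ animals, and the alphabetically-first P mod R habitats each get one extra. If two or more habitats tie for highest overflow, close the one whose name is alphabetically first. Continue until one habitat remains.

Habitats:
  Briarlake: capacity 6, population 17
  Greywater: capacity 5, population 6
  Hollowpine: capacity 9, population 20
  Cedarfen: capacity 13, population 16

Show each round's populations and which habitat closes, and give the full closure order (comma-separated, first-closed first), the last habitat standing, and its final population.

Closure order: Briarlake, Hollowpine, Cedarfen
Last habitat: Greywater with 59 animals

Round 1: Briarlake=17 Cedarfen=16 Greywater=6 Hollowpine=20 → close Briarlake (overflow 11)
  17÷3 = 5 each, +1 to first 2
Round 2: Cedarfen=22 Greywater=12 Hollowpine=25 → close Hollowpine (overflow 16)
  25÷2 = 12 each, +1 to first 1
Round 3: Cedarfen=35 Greywater=24 → close Cedarfen (overflow 22)
  35÷1 = 35 each, +1 to first 0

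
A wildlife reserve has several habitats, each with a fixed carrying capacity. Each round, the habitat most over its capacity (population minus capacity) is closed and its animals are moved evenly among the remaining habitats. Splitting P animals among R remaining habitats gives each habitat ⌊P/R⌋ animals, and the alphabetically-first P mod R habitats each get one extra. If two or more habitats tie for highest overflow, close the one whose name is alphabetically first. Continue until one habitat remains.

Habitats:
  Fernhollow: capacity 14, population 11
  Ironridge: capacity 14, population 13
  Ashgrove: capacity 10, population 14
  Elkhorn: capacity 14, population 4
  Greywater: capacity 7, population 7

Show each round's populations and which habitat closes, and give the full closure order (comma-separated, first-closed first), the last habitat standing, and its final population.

Closure order: Ashgrove, Greywater, Ironridge, Fernhollow
Last habitat: Elkhorn with 49 animals

Round 1: Ashgrove=14 Elkhorn=4 Fernhollow=11 Greywater=7 Ironridge=13 → close Ashgrove (overflow 4)
  14÷4 = 3 each, +1 to first 2
Round 2: Elkhorn=8 Fernhollow=15 Greywater=10 Ironridge=16 → close Greywater (overflow 3)
  10÷3 = 3 each, +1 to first 1
Round 3: Elkhorn=12 Fernhollow=18 Ironridge=19 → close Ironridge (overflow 5)
  19÷2 = 9 each, +1 to first 1
Round 4: Elkhorn=22 Fernhollow=27 → close Fernhollow (overflow 13)
  27÷1 = 27 each, +1 to first 0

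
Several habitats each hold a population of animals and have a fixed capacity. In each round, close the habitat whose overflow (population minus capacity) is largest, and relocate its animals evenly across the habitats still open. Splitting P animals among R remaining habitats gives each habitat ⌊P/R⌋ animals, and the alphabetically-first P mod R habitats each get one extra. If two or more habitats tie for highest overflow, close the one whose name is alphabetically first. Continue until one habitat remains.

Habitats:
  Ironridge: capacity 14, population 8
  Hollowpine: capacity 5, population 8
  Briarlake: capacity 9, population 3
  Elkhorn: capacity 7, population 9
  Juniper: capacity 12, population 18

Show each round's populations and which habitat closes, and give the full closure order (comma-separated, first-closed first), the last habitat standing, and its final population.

Round 1: Briarlake=3 Elkhorn=9 Hollowpine=8 Ironridge=8 Juniper=18 → close Juniper (overflow 6)
  18÷4 = 4 each, +1 to first 2
Round 2: Briarlake=8 Elkhorn=14 Hollowpine=12 Ironridge=12 → close Elkhorn (overflow 7)
  14÷3 = 4 each, +1 to first 2
Round 3: Briarlake=13 Hollowpine=17 Ironridge=16 → close Hollowpine (overflow 12)
  17÷2 = 8 each, +1 to first 1
Round 4: Briarlake=22 Ironridge=24 → close Briarlake (overflow 13)
  22÷1 = 22 each, +1 to first 0

Closure order: Juniper, Elkhorn, Hollowpine, Briarlake
Last habitat: Ironridge with 46 animals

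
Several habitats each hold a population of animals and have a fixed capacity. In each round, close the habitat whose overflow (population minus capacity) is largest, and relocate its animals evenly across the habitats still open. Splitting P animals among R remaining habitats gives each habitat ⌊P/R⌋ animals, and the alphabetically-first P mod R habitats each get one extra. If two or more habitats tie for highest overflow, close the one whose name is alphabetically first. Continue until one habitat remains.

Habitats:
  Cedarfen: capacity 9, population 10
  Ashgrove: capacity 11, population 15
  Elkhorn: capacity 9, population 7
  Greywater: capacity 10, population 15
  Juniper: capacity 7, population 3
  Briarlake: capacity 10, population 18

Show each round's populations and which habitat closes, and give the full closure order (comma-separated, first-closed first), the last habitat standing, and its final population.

Closure order: Briarlake, Ashgrove, Greywater, Cedarfen, Elkhorn
Last habitat: Juniper with 68 animals

Round 1: Ashgrove=15 Briarlake=18 Cedarfen=10 Elkhorn=7 Greywater=15 Juniper=3 → close Briarlake (overflow 8)
  18÷5 = 3 each, +1 to first 3
Round 2: Ashgrove=19 Cedarfen=14 Elkhorn=11 Greywater=18 Juniper=6 → close Ashgrove (overflow 8)
  19÷4 = 4 each, +1 to first 3
Round 3: Cedarfen=19 Elkhorn=16 Greywater=23 Juniper=10 → close Greywater (overflow 13)
  23÷3 = 7 each, +1 to first 2
Round 4: Cedarfen=27 Elkhorn=24 Juniper=17 → close Cedarfen (overflow 18)
  27÷2 = 13 each, +1 to first 1
Round 5: Elkhorn=38 Juniper=30 → close Elkhorn (overflow 29)
  38÷1 = 38 each, +1 to first 0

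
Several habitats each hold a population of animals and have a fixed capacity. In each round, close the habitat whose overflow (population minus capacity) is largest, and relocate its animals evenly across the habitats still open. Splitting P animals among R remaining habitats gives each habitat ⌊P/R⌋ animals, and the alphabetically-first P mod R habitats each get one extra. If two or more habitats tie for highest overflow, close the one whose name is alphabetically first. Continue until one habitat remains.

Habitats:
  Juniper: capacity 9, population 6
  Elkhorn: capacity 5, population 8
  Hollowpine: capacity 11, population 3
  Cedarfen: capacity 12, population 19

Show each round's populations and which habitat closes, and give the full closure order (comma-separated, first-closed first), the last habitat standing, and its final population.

Closure order: Cedarfen, Elkhorn, Juniper
Last habitat: Hollowpine with 36 animals

Round 1: Cedarfen=19 Elkhorn=8 Hollowpine=3 Juniper=6 → close Cedarfen (overflow 7)
  19÷3 = 6 each, +1 to first 1
Round 2: Elkhorn=15 Hollowpine=9 Juniper=12 → close Elkhorn (overflow 10)
  15÷2 = 7 each, +1 to first 1
Round 3: Hollowpine=17 Juniper=19 → close Juniper (overflow 10)
  19÷1 = 19 each, +1 to first 0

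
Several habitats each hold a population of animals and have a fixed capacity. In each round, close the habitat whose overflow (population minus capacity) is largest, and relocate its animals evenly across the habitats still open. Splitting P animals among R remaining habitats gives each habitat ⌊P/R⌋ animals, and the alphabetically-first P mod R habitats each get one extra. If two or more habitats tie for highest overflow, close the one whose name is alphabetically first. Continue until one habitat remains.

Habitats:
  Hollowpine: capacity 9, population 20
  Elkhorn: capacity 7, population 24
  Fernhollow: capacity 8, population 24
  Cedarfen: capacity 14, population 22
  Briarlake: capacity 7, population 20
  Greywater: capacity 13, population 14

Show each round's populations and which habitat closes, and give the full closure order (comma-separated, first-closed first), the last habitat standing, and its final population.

Closure order: Elkhorn, Fernhollow, Briarlake, Hollowpine, Cedarfen
Last habitat: Greywater with 124 animals

Round 1: Briarlake=20 Cedarfen=22 Elkhorn=24 Fernhollow=24 Greywater=14 Hollowpine=20 → close Elkhorn (overflow 17)
  24÷5 = 4 each, +1 to first 4
Round 2: Briarlake=25 Cedarfen=27 Fernhollow=29 Greywater=19 Hollowpine=24 → close Fernhollow (overflow 21)
  29÷4 = 7 each, +1 to first 1
Round 3: Briarlake=33 Cedarfen=34 Greywater=26 Hollowpine=31 → close Briarlake (overflow 26)
  33÷3 = 11 each, +1 to first 0
Round 4: Cedarfen=45 Greywater=37 Hollowpine=42 → close Hollowpine (overflow 33)
  42÷2 = 21 each, +1 to first 0
Round 5: Cedarfen=66 Greywater=58 → close Cedarfen (overflow 52)
  66÷1 = 66 each, +1 to first 0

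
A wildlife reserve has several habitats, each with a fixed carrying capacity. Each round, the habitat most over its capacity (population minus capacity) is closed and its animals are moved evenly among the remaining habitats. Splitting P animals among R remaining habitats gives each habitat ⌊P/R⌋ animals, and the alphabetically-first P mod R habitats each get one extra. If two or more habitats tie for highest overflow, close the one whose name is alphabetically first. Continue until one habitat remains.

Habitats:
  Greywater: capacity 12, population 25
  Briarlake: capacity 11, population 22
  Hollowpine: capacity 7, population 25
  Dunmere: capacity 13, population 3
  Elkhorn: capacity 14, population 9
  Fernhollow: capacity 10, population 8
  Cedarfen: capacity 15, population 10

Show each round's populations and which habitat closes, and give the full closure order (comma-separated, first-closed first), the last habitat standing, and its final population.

Round 1: Briarlake=22 Cedarfen=10 Dunmere=3 Elkhorn=9 Fernhollow=8 Greywater=25 Hollowpine=25 → close Hollowpine (overflow 18)
  25÷6 = 4 each, +1 to first 1
Round 2: Briarlake=27 Cedarfen=14 Dunmere=7 Elkhorn=13 Fernhollow=12 Greywater=29 → close Greywater (overflow 17)
  29÷5 = 5 each, +1 to first 4
Round 3: Briarlake=33 Cedarfen=20 Dunmere=13 Elkhorn=19 Fernhollow=17 → close Briarlake (overflow 22)
  33÷4 = 8 each, +1 to first 1
Round 4: Cedarfen=29 Dunmere=21 Elkhorn=27 Fernhollow=25 → close Fernhollow (overflow 15)
  25÷3 = 8 each, +1 to first 1
Round 5: Cedarfen=38 Dunmere=29 Elkhorn=35 → close Cedarfen (overflow 23)
  38÷2 = 19 each, +1 to first 0
Round 6: Dunmere=48 Elkhorn=54 → close Elkhorn (overflow 40)
  54÷1 = 54 each, +1 to first 0

Closure order: Hollowpine, Greywater, Briarlake, Fernhollow, Cedarfen, Elkhorn
Last habitat: Dunmere with 102 animals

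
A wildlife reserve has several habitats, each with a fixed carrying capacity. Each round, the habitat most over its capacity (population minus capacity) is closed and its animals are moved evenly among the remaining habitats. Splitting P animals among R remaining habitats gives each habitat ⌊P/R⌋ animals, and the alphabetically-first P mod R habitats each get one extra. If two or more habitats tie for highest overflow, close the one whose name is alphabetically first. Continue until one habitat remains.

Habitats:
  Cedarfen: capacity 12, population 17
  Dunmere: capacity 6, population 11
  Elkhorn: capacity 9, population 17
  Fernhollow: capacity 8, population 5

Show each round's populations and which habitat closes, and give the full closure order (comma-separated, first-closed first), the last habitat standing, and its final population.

Closure order: Elkhorn, Cedarfen, Dunmere
Last habitat: Fernhollow with 50 animals

Round 1: Cedarfen=17 Dunmere=11 Elkhorn=17 Fernhollow=5 → close Elkhorn (overflow 8)
  17÷3 = 5 each, +1 to first 2
Round 2: Cedarfen=23 Dunmere=17 Fernhollow=10 → close Cedarfen (overflow 11)
  23÷2 = 11 each, +1 to first 1
Round 3: Dunmere=29 Fernhollow=21 → close Dunmere (overflow 23)
  29÷1 = 29 each, +1 to first 0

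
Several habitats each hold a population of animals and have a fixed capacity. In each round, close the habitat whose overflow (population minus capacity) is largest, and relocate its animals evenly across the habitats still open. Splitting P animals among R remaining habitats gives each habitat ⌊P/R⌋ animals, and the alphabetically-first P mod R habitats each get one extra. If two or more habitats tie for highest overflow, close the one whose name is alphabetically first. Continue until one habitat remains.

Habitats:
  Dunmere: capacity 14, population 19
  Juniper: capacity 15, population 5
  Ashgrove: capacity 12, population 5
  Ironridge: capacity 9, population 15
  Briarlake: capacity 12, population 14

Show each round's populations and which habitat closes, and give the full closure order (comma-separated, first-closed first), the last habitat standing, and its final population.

Round 1: Ashgrove=5 Briarlake=14 Dunmere=19 Ironridge=15 Juniper=5 → close Ironridge (overflow 6)
  15÷4 = 3 each, +1 to first 3
Round 2: Ashgrove=9 Briarlake=18 Dunmere=23 Juniper=8 → close Dunmere (overflow 9)
  23÷3 = 7 each, +1 to first 2
Round 3: Ashgrove=17 Briarlake=26 Juniper=15 → close Briarlake (overflow 14)
  26÷2 = 13 each, +1 to first 0
Round 4: Ashgrove=30 Juniper=28 → close Ashgrove (overflow 18)
  30÷1 = 30 each, +1 to first 0

Closure order: Ironridge, Dunmere, Briarlake, Ashgrove
Last habitat: Juniper with 58 animals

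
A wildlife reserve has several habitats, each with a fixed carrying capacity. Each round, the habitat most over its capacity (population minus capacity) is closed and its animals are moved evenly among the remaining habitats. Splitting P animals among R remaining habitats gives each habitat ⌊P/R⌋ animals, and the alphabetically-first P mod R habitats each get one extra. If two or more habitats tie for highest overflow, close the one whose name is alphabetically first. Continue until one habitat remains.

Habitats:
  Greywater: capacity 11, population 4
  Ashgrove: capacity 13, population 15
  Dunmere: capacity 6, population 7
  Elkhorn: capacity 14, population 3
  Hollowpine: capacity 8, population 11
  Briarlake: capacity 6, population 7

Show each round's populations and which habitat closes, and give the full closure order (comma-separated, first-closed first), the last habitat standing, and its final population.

Round 1: Ashgrove=15 Briarlake=7 Dunmere=7 Elkhorn=3 Greywater=4 Hollowpine=11 → close Hollowpine (overflow 3)
  11÷5 = 2 each, +1 to first 1
Round 2: Ashgrove=18 Briarlake=9 Dunmere=9 Elkhorn=5 Greywater=6 → close Ashgrove (overflow 5)
  18÷4 = 4 each, +1 to first 2
Round 3: Briarlake=14 Dunmere=14 Elkhorn=9 Greywater=10 → close Briarlake (overflow 8)
  14÷3 = 4 each, +1 to first 2
Round 4: Dunmere=19 Elkhorn=14 Greywater=14 → close Dunmere (overflow 13)
  19÷2 = 9 each, +1 to first 1
Round 5: Elkhorn=24 Greywater=23 → close Greywater (overflow 12)
  23÷1 = 23 each, +1 to first 0

Closure order: Hollowpine, Ashgrove, Briarlake, Dunmere, Greywater
Last habitat: Elkhorn with 47 animals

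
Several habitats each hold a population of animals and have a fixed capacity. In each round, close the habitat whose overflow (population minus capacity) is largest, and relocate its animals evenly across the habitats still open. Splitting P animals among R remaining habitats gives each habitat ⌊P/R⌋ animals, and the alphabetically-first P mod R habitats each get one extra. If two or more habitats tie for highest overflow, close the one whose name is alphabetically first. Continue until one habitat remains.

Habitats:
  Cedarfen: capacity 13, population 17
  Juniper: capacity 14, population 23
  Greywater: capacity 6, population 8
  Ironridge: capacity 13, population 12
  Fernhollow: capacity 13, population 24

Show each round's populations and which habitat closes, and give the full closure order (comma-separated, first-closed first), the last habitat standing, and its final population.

Closure order: Fernhollow, Juniper, Cedarfen, Greywater
Last habitat: Ironridge with 84 animals

Round 1: Cedarfen=17 Fernhollow=24 Greywater=8 Ironridge=12 Juniper=23 → close Fernhollow (overflow 11)
  24÷4 = 6 each, +1 to first 0
Round 2: Cedarfen=23 Greywater=14 Ironridge=18 Juniper=29 → close Juniper (overflow 15)
  29÷3 = 9 each, +1 to first 2
Round 3: Cedarfen=33 Greywater=24 Ironridge=27 → close Cedarfen (overflow 20)
  33÷2 = 16 each, +1 to first 1
Round 4: Greywater=41 Ironridge=43 → close Greywater (overflow 35)
  41÷1 = 41 each, +1 to first 0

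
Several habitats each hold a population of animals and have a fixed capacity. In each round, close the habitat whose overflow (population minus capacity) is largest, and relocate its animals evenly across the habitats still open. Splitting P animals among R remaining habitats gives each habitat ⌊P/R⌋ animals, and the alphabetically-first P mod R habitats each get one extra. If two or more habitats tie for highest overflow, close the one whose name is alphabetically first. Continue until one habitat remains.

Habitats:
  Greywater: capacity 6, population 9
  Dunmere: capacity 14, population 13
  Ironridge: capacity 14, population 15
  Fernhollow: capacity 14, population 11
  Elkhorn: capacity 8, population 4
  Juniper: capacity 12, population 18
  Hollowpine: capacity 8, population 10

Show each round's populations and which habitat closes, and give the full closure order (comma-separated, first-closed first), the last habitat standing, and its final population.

Closure order: Juniper, Greywater, Hollowpine, Dunmere, Ironridge, Elkhorn
Last habitat: Fernhollow with 80 animals

Round 1: Dunmere=13 Elkhorn=4 Fernhollow=11 Greywater=9 Hollowpine=10 Ironridge=15 Juniper=18 → close Juniper (overflow 6)
  18÷6 = 3 each, +1 to first 0
Round 2: Dunmere=16 Elkhorn=7 Fernhollow=14 Greywater=12 Hollowpine=13 Ironridge=18 → close Greywater (overflow 6)
  12÷5 = 2 each, +1 to first 2
Round 3: Dunmere=19 Elkhorn=10 Fernhollow=16 Hollowpine=15 Ironridge=20 → close Hollowpine (overflow 7)
  15÷4 = 3 each, +1 to first 3
Round 4: Dunmere=23 Elkhorn=14 Fernhollow=20 Ironridge=23 → close Dunmere (overflow 9)
  23÷3 = 7 each, +1 to first 2
Round 5: Elkhorn=22 Fernhollow=28 Ironridge=30 → close Ironridge (overflow 16)
  30÷2 = 15 each, +1 to first 0
Round 6: Elkhorn=37 Fernhollow=43 → close Elkhorn (overflow 29)
  37÷1 = 37 each, +1 to first 0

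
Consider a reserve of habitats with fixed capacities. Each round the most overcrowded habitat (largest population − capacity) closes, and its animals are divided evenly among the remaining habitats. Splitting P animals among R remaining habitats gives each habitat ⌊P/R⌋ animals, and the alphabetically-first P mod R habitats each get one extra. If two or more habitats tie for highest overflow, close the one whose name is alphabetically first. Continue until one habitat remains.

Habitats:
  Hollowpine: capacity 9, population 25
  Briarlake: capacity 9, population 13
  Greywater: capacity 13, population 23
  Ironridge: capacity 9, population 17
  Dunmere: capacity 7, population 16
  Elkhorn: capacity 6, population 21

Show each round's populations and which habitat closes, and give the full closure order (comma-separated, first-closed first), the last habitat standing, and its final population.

Closure order: Hollowpine, Elkhorn, Dunmere, Greywater, Ironridge
Last habitat: Briarlake with 115 animals

Round 1: Briarlake=13 Dunmere=16 Elkhorn=21 Greywater=23 Hollowpine=25 Ironridge=17 → close Hollowpine (overflow 16)
  25÷5 = 5 each, +1 to first 0
Round 2: Briarlake=18 Dunmere=21 Elkhorn=26 Greywater=28 Ironridge=22 → close Elkhorn (overflow 20)
  26÷4 = 6 each, +1 to first 2
Round 3: Briarlake=25 Dunmere=28 Greywater=34 Ironridge=28 → close Dunmere (overflow 21)
  28÷3 = 9 each, +1 to first 1
Round 4: Briarlake=35 Greywater=43 Ironridge=37 → close Greywater (overflow 30)
  43÷2 = 21 each, +1 to first 1
Round 5: Briarlake=57 Ironridge=58 → close Ironridge (overflow 49)
  58÷1 = 58 each, +1 to first 0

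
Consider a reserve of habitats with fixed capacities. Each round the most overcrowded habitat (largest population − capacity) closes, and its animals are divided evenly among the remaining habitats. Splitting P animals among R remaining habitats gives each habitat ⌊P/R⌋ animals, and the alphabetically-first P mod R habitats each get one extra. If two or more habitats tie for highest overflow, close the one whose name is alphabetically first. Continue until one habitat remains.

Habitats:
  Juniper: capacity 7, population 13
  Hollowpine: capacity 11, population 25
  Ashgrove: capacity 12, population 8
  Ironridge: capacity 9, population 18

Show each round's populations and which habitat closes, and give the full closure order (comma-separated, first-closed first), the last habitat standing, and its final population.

Round 1: Ashgrove=8 Hollowpine=25 Ironridge=18 Juniper=13 → close Hollowpine (overflow 14)
  25÷3 = 8 each, +1 to first 1
Round 2: Ashgrove=17 Ironridge=26 Juniper=21 → close Ironridge (overflow 17)
  26÷2 = 13 each, +1 to first 0
Round 3: Ashgrove=30 Juniper=34 → close Juniper (overflow 27)
  34÷1 = 34 each, +1 to first 0

Closure order: Hollowpine, Ironridge, Juniper
Last habitat: Ashgrove with 64 animals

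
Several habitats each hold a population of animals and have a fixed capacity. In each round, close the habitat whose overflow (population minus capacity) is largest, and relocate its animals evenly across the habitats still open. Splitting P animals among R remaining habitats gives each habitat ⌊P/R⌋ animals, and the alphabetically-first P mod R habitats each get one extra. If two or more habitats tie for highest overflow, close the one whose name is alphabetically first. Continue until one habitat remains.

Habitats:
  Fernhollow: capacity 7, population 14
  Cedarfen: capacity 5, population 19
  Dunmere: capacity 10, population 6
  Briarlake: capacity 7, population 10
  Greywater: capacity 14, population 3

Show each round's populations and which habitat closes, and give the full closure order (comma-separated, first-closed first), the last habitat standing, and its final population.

Round 1: Briarlake=10 Cedarfen=19 Dunmere=6 Fernhollow=14 Greywater=3 → close Cedarfen (overflow 14)
  19÷4 = 4 each, +1 to first 3
Round 2: Briarlake=15 Dunmere=11 Fernhollow=19 Greywater=7 → close Fernhollow (overflow 12)
  19÷3 = 6 each, +1 to first 1
Round 3: Briarlake=22 Dunmere=17 Greywater=13 → close Briarlake (overflow 15)
  22÷2 = 11 each, +1 to first 0
Round 4: Dunmere=28 Greywater=24 → close Dunmere (overflow 18)
  28÷1 = 28 each, +1 to first 0

Closure order: Cedarfen, Fernhollow, Briarlake, Dunmere
Last habitat: Greywater with 52 animals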